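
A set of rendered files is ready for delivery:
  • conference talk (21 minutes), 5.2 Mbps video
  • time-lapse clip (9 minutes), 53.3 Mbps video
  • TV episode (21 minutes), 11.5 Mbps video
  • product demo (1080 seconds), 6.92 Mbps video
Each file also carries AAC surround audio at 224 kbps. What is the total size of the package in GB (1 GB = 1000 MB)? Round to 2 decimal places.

7.28 GB

Audio: 224 kbps = 0.224 Mbps.
conference talk: 5.424 Mbps × 1260 s = 6834.2 Mb
time-lapse clip: 53.524 Mbps × 540 s = 28903.0 Mb
TV episode: 11.724 Mbps × 1260 s = 14772.2 Mb
product demo: 7.144 Mbps × 1080 s = 7715.5 Mb
Total: 58225.0 Mb = 7278.1 MB.
= 7.278 GB.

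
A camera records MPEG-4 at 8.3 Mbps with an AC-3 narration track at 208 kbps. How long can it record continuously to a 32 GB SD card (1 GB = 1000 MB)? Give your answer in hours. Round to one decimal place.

8.4 hours

Audio: 208 kbps = 0.208 Mbps.
Total bitrate: 8.3 + 0.208 = 8.508 Mbps.
Capacity: 32 GB = 256,000 Mb.
Recording time: 256,000 / 8.508 = 30,089 s ≈ 8.36 hours.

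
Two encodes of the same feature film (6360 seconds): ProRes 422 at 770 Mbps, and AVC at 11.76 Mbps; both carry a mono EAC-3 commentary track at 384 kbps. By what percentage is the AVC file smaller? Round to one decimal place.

Audio: 384 kbps = 0.384 Mbps.
ProRes 422: 770.384 Mbps × 6360 s = 4899642.2 Mb = 612.455 GB.
AVC: 12.144 Mbps × 6360 s = 77235.8 Mb = 9.654 GB.
Reduction: (1 − 9.654/612.455) × 100 = 98.42%.

98.4%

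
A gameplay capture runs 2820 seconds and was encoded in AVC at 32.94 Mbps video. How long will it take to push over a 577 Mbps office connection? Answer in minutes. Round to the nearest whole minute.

File: 32.940 Mbps × 2820 s = 92890.8 Mb.
At 577 Mbps: 92890.8 / 577 = 161.0 s ≈ 2.68 minutes.

3 minutes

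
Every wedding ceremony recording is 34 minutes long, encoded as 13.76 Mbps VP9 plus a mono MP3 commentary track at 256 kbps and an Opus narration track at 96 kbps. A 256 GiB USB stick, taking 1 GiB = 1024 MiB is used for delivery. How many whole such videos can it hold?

34 min = 2040 s
Audio total: 256 + 96 = 352 kbps = 0.352 Mbps.
Total bitrate: 14.112 Mbps.
Per item: 14.112 Mbps × 2040 s = 28,788 Mb = 3,599 MB.
Capacity: 256 GiB = 2,199,023 Mb; 76.39 items → 76 complete.

76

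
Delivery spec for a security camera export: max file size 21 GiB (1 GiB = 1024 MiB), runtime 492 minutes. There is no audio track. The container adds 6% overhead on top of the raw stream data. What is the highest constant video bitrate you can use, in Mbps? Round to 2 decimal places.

5.76 Mbps

Budget: 21 GiB = 180388.6 Mb.
Stream payload after overhead: 180388.6 / 1.06 = 170177.9 Mb.
492 min = 29520 s
Total bitrate budget: 170177.9 Mb / 29520 s = 5.765 Mbps.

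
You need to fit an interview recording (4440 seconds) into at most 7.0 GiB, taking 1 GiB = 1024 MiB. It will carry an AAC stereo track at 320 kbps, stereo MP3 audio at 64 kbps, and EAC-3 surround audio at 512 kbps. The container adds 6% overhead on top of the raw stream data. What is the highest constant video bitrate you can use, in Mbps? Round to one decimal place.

Budget: 7.0 GiB = 60129.5 Mb.
Stream payload after overhead: 60129.5 / 1.06 = 56726.0 Mb.
Total bitrate budget: 56726.0 Mb / 4440 s = 12.776 Mbps.
Audio total: 320 + 64 + 512 = 896 kbps = 0.896 Mbps.
Video: 12.776 − 0.896 = 11.880 Mbps.

11.9 Mbps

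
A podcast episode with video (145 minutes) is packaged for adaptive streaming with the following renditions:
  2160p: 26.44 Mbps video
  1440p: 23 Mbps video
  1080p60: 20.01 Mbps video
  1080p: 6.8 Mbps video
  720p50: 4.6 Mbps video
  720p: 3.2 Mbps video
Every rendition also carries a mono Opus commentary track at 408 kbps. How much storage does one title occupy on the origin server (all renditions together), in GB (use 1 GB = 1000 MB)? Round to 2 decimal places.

145 min = 8700 s
Audio: 408 kbps = 0.408 Mbps.
Sum of rendition bitrates: (26.44+0.408) + (23+0.408) + (20.01+0.408) + (6.8+0.408) + (4.6+0.408) + (3.2+0.408) = 86.498 Mbps.
× 8700 s = 752,533 Mb = 94,067 MB = 94.07 GB.

94.07 GB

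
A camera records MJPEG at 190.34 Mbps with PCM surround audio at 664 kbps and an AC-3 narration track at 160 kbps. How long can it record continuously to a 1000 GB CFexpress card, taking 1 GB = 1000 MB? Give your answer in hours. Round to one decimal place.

11.6 hours

Audio total: 664 + 160 = 824 kbps = 0.824 Mbps.
Total bitrate: 190.34 + 0.824 = 191.164 Mbps.
Capacity: 1000 GB = 8,000,000 Mb.
Recording time: 8,000,000 / 191.164 = 41,849 s ≈ 11.6 hours.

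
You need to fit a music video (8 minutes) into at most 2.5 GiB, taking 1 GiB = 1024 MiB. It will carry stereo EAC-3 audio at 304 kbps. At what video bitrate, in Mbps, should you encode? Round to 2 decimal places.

Budget: 2.5 GiB = 21474.8 Mb.
8 min = 480 s
Total bitrate budget: 21474.8 Mb / 480 s = 44.739 Mbps.
Audio: 304 kbps = 0.304 Mbps.
Video: 44.739 − 0.304 = 44.435 Mbps.

44.44 Mbps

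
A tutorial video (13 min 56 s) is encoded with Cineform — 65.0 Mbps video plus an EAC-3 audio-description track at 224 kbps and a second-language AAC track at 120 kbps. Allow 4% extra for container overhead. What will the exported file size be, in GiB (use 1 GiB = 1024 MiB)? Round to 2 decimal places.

13 min 56 s = 836 s
Audio total: 224 + 120 = 344 kbps = 0.344 Mbps.
Total bitrate: 65.0 + 0.344 = 65.344 Mbps.
Stream data: 65.344 Mbps × 836 s = 54627.6 Mb.
With 4% container overhead: ×1.04.
56,813 Mb = 7,101,585,920 bytes ÷ 1,073,741,824 = 6.614 GiB.

6.61 GiB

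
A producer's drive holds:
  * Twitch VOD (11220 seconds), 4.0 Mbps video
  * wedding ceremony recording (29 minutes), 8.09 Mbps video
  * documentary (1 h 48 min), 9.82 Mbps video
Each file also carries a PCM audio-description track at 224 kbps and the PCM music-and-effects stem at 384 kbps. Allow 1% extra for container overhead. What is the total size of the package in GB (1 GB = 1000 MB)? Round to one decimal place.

Audio total: 224 + 384 = 608 kbps = 0.608 Mbps.
Twitch VOD: 4.608 Mbps × 11220 s × 1.01 = 52218.8 Mb
wedding ceremony recording: 8.698 Mbps × 1740 s × 1.01 = 15285.9 Mb
documentary: 10.428 Mbps × 6480 s × 1.01 = 68249.2 Mb
Total: 135753.8 Mb = 16969.2 MB.
= 16.97 GB.

17.0 GB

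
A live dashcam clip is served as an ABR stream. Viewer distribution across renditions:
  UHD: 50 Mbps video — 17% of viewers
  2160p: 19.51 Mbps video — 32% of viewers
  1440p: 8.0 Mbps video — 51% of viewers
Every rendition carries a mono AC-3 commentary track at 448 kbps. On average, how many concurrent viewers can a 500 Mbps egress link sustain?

Audio: 448 kbps = 0.448 Mbps.
Average per-viewer bitrate: 0.17×50.448 + 0.32×19.958 + 0.51×8.448 = 19.271 Mbps.
500 Mbps = 500.0 Mbps; 500.0 / 19.271 = 25.95 → 25.

25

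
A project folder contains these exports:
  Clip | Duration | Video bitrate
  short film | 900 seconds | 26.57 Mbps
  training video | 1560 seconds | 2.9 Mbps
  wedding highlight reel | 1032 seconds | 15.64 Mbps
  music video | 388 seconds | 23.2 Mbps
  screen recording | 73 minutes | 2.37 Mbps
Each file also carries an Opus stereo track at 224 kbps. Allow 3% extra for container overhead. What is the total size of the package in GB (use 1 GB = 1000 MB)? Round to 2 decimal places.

Audio: 224 kbps = 0.224 Mbps.
short film: 26.794 Mbps × 900 s × 1.03 = 24838.0 Mb
training video: 3.124 Mbps × 1560 s × 1.03 = 5019.6 Mb
wedding highlight reel: 15.864 Mbps × 1032 s × 1.03 = 16862.8 Mb
music video: 23.424 Mbps × 388 s × 1.03 = 9361.2 Mb
screen recording: 2.594 Mbps × 4380 s × 1.03 = 11702.6 Mb
Total: 67784.2 Mb = 8473.0 MB.
= 8.473 GB.

8.47 GB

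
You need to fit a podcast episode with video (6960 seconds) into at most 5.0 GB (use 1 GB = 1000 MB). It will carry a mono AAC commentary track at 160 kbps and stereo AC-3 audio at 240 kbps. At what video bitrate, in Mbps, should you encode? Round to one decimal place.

5.3 Mbps

Budget: 5.0 GB = 40000.0 Mb.
Total bitrate budget: 40000.0 Mb / 6960 s = 5.747 Mbps.
Audio total: 160 + 240 = 400 kbps = 0.400 Mbps.
Video: 5.747 − 0.400 = 5.347 Mbps.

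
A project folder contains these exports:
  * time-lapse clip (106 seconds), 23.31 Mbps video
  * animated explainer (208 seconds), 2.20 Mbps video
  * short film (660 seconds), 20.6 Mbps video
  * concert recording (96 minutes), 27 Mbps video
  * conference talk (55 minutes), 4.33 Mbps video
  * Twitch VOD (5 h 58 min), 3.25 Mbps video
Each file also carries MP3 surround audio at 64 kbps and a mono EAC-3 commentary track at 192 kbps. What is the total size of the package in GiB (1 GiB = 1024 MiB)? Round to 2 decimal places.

30.76 GiB

Audio total: 64 + 192 = 256 kbps = 0.256 Mbps.
time-lapse clip: 23.566 Mbps × 106 s = 2498.0 Mb
animated explainer: 2.456 Mbps × 208 s = 510.8 Mb
short film: 20.856 Mbps × 660 s = 13765.0 Mb
concert recording: 27.256 Mbps × 5760 s = 156994.6 Mb
conference talk: 4.586 Mbps × 3300 s = 15133.8 Mb
Twitch VOD: 3.506 Mbps × 21480 s = 75308.9 Mb
Total: 264211.0 Mb = 33026.4 MB.
= 30.76 GiB.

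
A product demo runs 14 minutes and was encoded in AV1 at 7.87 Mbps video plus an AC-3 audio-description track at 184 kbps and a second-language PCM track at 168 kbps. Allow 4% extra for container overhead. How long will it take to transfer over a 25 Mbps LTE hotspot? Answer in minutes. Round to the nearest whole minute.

14 min = 840 s
Audio total: 184 + 168 = 352 kbps = 0.352 Mbps.
Total bitrate: 8.222 Mbps.
File: 8.222 Mbps × 840 s = 6906.5 Mb.
With 4% container overhead: ×1.04. → 7182.7 Mb.
At 25 Mbps: 7182.7 / 25 = 287.3 s ≈ 4.79 minutes.

5 minutes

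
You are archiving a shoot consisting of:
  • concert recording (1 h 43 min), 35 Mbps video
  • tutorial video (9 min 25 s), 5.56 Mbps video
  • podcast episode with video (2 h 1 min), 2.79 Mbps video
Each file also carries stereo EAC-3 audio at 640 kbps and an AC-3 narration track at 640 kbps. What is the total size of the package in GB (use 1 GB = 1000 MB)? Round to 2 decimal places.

Audio total: 640 + 640 = 1280 kbps = 1.280 Mbps.
concert recording: 36.280 Mbps × 6180 s = 224210.4 Mb
tutorial video: 6.840 Mbps × 565 s = 3864.6 Mb
podcast episode with video: 4.070 Mbps × 7260 s = 29548.2 Mb
Total: 257623.2 Mb = 32202.9 MB.
= 32.20 GB.

32.20 GB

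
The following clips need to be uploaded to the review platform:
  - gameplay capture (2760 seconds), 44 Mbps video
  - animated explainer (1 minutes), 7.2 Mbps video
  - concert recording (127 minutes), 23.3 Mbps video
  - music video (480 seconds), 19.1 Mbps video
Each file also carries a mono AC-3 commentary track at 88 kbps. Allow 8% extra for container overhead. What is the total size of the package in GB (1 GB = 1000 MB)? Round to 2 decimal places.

Audio: 88 kbps = 0.088 Mbps.
gameplay capture: 44.088 Mbps × 2760 s × 1.08 = 131417.5 Mb
animated explainer: 7.288 Mbps × 60 s × 1.08 = 472.3 Mb
concert recording: 23.388 Mbps × 7620 s × 1.08 = 192473.9 Mb
music video: 19.188 Mbps × 480 s × 1.08 = 9947.1 Mb
Total: 334310.7 Mb = 41788.8 MB.
= 41.79 GB.

41.79 GB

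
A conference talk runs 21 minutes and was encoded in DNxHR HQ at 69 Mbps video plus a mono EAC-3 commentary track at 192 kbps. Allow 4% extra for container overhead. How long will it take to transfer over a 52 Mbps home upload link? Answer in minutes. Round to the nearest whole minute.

21 min = 1260 s
Audio: 192 kbps = 0.192 Mbps.
Total bitrate: 69.192 Mbps.
File: 69.192 Mbps × 1260 s = 87181.9 Mb.
With 4% container overhead: ×1.04. → 90669.2 Mb.
At 52 Mbps: 90669.2 / 52 = 1743.6 s ≈ 29.1 minutes.

29 minutes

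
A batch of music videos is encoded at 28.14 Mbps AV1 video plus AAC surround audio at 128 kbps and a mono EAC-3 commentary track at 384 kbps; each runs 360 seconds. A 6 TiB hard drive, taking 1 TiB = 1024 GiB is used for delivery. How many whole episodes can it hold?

5116

Audio total: 128 + 384 = 512 kbps = 0.512 Mbps.
Total bitrate: 28.652 Mbps.
Per item: 28.652 Mbps × 360 s = 10,315 Mb = 1,289 MB.
Capacity: 6 TiB = 52,776,558 Mb; 5116.63 items → 5116 complete.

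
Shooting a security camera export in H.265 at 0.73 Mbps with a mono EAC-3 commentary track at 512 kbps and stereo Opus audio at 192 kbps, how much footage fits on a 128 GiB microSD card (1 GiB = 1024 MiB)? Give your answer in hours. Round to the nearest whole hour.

213 hours

Audio total: 512 + 192 = 704 kbps = 0.704 Mbps.
Total bitrate: 0.73 + 0.704 = 1.434 Mbps.
Capacity: 128 GiB = 1,099,512 Mb.
Recording time: 1,099,512 / 1.434 = 766,745 s ≈ 213 hours.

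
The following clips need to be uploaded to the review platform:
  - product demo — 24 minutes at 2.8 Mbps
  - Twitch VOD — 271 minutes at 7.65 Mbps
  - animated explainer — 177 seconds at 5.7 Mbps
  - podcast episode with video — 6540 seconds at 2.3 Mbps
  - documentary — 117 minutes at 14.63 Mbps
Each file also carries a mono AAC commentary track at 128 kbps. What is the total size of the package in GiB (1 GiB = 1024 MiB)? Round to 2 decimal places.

Audio: 128 kbps = 0.128 Mbps.
product demo: 2.928 Mbps × 1440 s = 4216.3 Mb
Twitch VOD: 7.778 Mbps × 16260 s = 126470.3 Mb
animated explainer: 5.828 Mbps × 177 s = 1031.6 Mb
podcast episode with video: 2.428 Mbps × 6540 s = 15879.1 Mb
documentary: 14.758 Mbps × 7020 s = 103601.2 Mb
Total: 251198.4 Mb = 31399.8 MB.
= 29.24 GiB.

29.24 GiB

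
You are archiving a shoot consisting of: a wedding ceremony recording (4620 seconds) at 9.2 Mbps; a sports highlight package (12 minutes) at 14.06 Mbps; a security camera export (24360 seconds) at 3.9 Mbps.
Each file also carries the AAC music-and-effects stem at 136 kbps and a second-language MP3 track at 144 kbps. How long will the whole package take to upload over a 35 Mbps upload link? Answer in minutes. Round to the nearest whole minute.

Audio total: 136 + 144 = 280 kbps = 0.280 Mbps.
wedding ceremony recording: 9.480 Mbps × 4620 s = 43797.6 Mb
sports highlight package: 14.340 Mbps × 720 s = 10324.8 Mb
security camera export: 4.180 Mbps × 24360 s = 101824.8 Mb
Total: 155947.2 Mb = 19493.4 MB.
At 35 Mbps: 155947.2 / 35 = 4456 s ≈ 74.3 minutes.

74 minutes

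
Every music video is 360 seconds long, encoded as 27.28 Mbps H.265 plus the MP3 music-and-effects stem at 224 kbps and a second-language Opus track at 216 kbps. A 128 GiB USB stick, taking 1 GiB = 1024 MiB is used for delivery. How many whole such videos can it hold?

110

Audio total: 224 + 216 = 440 kbps = 0.440 Mbps.
Total bitrate: 27.720 Mbps.
Per item: 27.720 Mbps × 360 s = 9,979 Mb = 1,247 MB.
Capacity: 128 GiB = 1,099,512 Mb; 110.18 items → 110 complete.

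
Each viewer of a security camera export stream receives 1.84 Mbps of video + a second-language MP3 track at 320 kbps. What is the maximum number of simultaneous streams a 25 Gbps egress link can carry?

Audio: 320 kbps = 0.320 Mbps.
Per-viewer media rate: 2.160 Mbps.
25 Gbps = 25,000 Mbps; 25,000 / 2.160 = 11574.07 → 11574 viewers.

11574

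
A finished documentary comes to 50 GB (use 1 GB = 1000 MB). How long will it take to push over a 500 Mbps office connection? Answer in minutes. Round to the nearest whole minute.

File: 50 GB = 400000.0 Mb.
At 500 Mbps: 400000.0 / 500 = 800.0 s ≈ 13.3 minutes.

13 minutes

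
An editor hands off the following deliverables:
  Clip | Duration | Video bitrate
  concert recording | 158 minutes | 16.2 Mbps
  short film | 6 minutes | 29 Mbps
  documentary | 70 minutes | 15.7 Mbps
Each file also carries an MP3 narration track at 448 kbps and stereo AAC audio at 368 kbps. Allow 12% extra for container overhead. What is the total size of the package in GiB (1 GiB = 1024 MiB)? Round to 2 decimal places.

Audio total: 448 + 368 = 816 kbps = 0.816 Mbps.
concert recording: 17.016 Mbps × 9480 s × 1.12 = 180669.1 Mb
short film: 29.816 Mbps × 360 s × 1.12 = 12021.8 Mb
documentary: 16.516 Mbps × 4200 s × 1.12 = 77691.3 Mb
Total: 270382.2 Mb = 33797.8 MB.
= 31.48 GiB.

31.48 GiB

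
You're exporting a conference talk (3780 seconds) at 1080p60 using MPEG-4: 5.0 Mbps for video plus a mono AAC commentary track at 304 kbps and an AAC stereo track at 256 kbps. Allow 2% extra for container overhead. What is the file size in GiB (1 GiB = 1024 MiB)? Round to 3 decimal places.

2.496 GiB

Audio total: 304 + 256 = 560 kbps = 0.560 Mbps.
Total bitrate: 5.0 + 0.560 = 5.560 Mbps.
Stream data: 5.560 Mbps × 3780 s = 21016.8 Mb.
With 2% container overhead: ×1.02.
21,437 Mb = 2,679,642,000 bytes ÷ 1,073,741,824 = 2.496 GiB.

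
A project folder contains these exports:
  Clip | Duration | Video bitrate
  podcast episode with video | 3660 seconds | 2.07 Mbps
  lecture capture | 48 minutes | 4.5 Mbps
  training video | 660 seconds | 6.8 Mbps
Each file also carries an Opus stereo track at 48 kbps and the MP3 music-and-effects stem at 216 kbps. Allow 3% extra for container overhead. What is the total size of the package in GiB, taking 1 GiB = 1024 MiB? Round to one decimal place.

3.2 GiB

Audio total: 48 + 216 = 264 kbps = 0.264 Mbps.
podcast episode with video: 2.334 Mbps × 3660 s × 1.03 = 8798.7 Mb
lecture capture: 4.764 Mbps × 2880 s × 1.03 = 14131.9 Mb
training video: 7.064 Mbps × 660 s × 1.03 = 4802.1 Mb
Total: 27732.8 Mb = 3466.6 MB.
= 3.229 GiB.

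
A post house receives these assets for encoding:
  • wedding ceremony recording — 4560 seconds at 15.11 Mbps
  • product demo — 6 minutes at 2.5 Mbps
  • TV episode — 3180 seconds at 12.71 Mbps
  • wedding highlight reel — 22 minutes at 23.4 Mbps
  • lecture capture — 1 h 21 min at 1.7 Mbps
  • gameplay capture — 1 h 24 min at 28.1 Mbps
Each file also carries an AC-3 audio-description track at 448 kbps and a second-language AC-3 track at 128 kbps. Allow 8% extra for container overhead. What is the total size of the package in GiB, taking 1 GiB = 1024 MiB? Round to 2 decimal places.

37.99 GiB

Audio total: 448 + 128 = 576 kbps = 0.576 Mbps.
wedding ceremony recording: 15.686 Mbps × 4560 s × 1.08 = 77250.4 Mb
product demo: 3.076 Mbps × 360 s × 1.08 = 1195.9 Mb
TV episode: 13.286 Mbps × 3180 s × 1.08 = 45629.4 Mb
wedding highlight reel: 23.976 Mbps × 1320 s × 1.08 = 34180.2 Mb
lecture capture: 2.276 Mbps × 4860 s × 1.08 = 11946.3 Mb
gameplay capture: 28.676 Mbps × 5040 s × 1.08 = 156089.2 Mb
Total: 326291.5 Mb = 40786.4 MB.
= 37.99 GiB.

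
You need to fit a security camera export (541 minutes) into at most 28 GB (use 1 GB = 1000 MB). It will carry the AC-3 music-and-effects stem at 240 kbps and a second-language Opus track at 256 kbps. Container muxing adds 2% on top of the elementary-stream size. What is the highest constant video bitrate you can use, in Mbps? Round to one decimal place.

6.3 Mbps

Budget: 28 GB = 224000.0 Mb.
Stream payload after overhead: 224000.0 / 1.02 = 219607.8 Mb.
541 min = 32460 s
Total bitrate budget: 219607.8 Mb / 32460 s = 6.765 Mbps.
Audio total: 240 + 256 = 496 kbps = 0.496 Mbps.
Video: 6.765 − 0.496 = 6.269 Mbps.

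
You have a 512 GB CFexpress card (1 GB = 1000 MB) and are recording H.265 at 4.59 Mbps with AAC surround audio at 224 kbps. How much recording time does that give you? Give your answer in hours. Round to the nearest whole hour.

236 hours

Audio: 224 kbps = 0.224 Mbps.
Total bitrate: 4.59 + 0.224 = 4.814 Mbps.
Capacity: 512 GB = 4,096,000 Mb.
Recording time: 4,096,000 / 4.814 = 850,852 s ≈ 236 hours.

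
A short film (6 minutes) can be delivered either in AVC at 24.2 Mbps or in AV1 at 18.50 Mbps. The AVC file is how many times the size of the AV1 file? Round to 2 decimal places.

6 min = 360 s
AVC: 24.200 Mbps × 360 s = 8712.0 Mb = 1.089 GB.
AV1: 18.500 Mbps × 360 s = 6660.0 Mb = 0.833 GB.
Ratio: 1.089 / 0.833 = 1.308.

1.31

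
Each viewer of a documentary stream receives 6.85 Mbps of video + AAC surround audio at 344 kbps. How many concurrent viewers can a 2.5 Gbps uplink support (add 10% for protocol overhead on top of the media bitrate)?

Audio: 344 kbps = 0.344 Mbps.
Per-viewer media rate: 7.194 Mbps.
On the wire with 10% overhead: 7.913 Mbps.
2.5 Gbps = 2,500 Mbps; 2,500 / 7.913 = 315.92 → 315 viewers.

315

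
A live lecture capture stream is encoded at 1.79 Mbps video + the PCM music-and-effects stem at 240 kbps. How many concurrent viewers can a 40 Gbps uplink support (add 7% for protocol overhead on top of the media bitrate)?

18415

Audio: 240 kbps = 0.240 Mbps.
Per-viewer media rate: 2.030 Mbps.
On the wire with 7% overhead: 2.172 Mbps.
40 Gbps = 40,000 Mbps; 40,000 / 2.172 = 18415.36 → 18415 viewers.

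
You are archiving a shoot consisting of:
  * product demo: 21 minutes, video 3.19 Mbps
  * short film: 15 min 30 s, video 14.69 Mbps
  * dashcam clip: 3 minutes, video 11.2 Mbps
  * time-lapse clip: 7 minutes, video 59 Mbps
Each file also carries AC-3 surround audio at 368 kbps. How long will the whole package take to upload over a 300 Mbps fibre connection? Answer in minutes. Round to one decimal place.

Audio: 368 kbps = 0.368 Mbps.
product demo: 3.558 Mbps × 1260 s = 4483.1 Mb
short film: 15.058 Mbps × 930 s = 14003.9 Mb
dashcam clip: 11.568 Mbps × 180 s = 2082.2 Mb
time-lapse clip: 59.368 Mbps × 420 s = 24934.6 Mb
Total: 45503.8 Mb = 5688.0 MB.
At 300 Mbps: 45503.8 / 300 = 152 s ≈ 2.53 minutes.

2.5 minutes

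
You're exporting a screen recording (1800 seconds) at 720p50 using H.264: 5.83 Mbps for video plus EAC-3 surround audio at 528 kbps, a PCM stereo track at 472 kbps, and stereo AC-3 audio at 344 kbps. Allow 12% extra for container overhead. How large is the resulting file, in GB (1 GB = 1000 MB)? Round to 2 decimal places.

1.81 GB

Audio total: 528 + 472 + 344 = 1344 kbps = 1.344 Mbps.
Total bitrate: 5.83 + 1.344 = 7.174 Mbps.
Stream data: 7.174 Mbps × 1800 s = 12913.2 Mb.
With 12% container overhead: ×1.12.
14,463 Mb ÷ 8 = 1,808 MB → 1.808 GB.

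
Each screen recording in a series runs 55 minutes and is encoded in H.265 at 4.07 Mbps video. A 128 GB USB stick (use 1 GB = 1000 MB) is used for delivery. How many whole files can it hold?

55 min = 3300 s
Per item: 4.070 Mbps × 3300 s = 13,431 Mb = 1,679 MB.
Capacity: 128 GB = 1,024,000 Mb; 76.24 items → 76 complete.

76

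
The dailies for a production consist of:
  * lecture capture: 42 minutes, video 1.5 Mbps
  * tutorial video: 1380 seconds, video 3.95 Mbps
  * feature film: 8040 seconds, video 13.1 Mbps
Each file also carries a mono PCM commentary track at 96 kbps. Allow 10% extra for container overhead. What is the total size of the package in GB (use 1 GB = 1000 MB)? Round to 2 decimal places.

15.91 GB

Audio: 96 kbps = 0.096 Mbps.
lecture capture: 1.596 Mbps × 2520 s × 1.10 = 4424.1 Mb
tutorial video: 4.046 Mbps × 1380 s × 1.10 = 6141.8 Mb
feature film: 13.196 Mbps × 8040 s × 1.10 = 116705.4 Mb
Total: 127271.4 Mb = 15908.9 MB.
= 15.91 GB.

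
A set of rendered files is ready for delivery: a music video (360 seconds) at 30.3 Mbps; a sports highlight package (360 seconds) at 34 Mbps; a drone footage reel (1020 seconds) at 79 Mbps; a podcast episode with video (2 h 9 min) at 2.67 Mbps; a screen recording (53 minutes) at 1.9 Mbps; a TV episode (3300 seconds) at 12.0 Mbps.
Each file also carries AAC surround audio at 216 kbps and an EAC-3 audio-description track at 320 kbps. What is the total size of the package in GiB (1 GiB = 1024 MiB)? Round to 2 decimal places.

Audio total: 216 + 320 = 536 kbps = 0.536 Mbps.
music video: 30.836 Mbps × 360 s = 11101.0 Mb
sports highlight package: 34.536 Mbps × 360 s = 12433.0 Mb
drone footage reel: 79.536 Mbps × 1020 s = 81126.7 Mb
podcast episode with video: 3.206 Mbps × 7740 s = 24814.4 Mb
screen recording: 2.436 Mbps × 3180 s = 7746.5 Mb
TV episode: 12.536 Mbps × 3300 s = 41368.8 Mb
Total: 178590.4 Mb = 22323.8 MB.
= 20.79 GiB.

20.79 GiB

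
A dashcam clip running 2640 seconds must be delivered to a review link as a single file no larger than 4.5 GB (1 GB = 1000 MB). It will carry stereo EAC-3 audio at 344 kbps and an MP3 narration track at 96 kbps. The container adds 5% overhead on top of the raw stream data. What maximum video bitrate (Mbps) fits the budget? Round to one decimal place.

Budget: 4.5 GB = 36000.0 Mb.
Stream payload after overhead: 36000.0 / 1.05 = 34285.7 Mb.
Total bitrate budget: 34285.7 Mb / 2640 s = 12.987 Mbps.
Audio total: 344 + 96 = 440 kbps = 0.440 Mbps.
Video: 12.987 − 0.440 = 12.547 Mbps.

12.5 Mbps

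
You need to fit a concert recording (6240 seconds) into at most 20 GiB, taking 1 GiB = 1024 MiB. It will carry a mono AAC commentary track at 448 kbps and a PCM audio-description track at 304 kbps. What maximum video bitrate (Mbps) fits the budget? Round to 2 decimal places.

26.78 Mbps

Budget: 20 GiB = 171798.7 Mb.
Total bitrate budget: 171798.7 Mb / 6240 s = 27.532 Mbps.
Audio total: 448 + 304 = 752 kbps = 0.752 Mbps.
Video: 27.532 − 0.752 = 26.780 Mbps.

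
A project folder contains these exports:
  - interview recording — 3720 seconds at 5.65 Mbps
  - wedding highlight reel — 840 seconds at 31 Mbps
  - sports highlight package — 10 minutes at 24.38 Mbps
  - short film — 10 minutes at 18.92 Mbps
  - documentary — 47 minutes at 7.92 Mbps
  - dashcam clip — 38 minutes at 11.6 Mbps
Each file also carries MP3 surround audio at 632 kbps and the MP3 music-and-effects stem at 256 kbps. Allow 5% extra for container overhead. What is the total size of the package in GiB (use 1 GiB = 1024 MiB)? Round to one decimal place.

16.1 GiB

Audio total: 632 + 256 = 888 kbps = 0.888 Mbps.
interview recording: 6.538 Mbps × 3720 s × 1.05 = 25537.4 Mb
wedding highlight reel: 31.888 Mbps × 840 s × 1.05 = 28125.2 Mb
sports highlight package: 25.268 Mbps × 600 s × 1.05 = 15918.8 Mb
short film: 19.808 Mbps × 600 s × 1.05 = 12479.0 Mb
documentary: 8.808 Mbps × 2820 s × 1.05 = 26080.5 Mb
dashcam clip: 12.488 Mbps × 2280 s × 1.05 = 29896.3 Mb
Total: 138037.3 Mb = 17254.7 MB.
= 16.07 GiB.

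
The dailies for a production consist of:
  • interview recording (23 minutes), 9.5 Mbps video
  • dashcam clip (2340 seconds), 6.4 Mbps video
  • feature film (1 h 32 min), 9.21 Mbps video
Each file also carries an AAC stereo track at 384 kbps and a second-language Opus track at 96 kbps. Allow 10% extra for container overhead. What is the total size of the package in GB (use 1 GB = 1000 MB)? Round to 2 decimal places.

11.46 GB

Audio total: 384 + 96 = 480 kbps = 0.480 Mbps.
interview recording: 9.980 Mbps × 1380 s × 1.10 = 15149.6 Mb
dashcam clip: 6.880 Mbps × 2340 s × 1.10 = 17709.1 Mb
feature film: 9.690 Mbps × 5520 s × 1.10 = 58837.7 Mb
Total: 91696.4 Mb = 11462.1 MB.
= 11.46 GB.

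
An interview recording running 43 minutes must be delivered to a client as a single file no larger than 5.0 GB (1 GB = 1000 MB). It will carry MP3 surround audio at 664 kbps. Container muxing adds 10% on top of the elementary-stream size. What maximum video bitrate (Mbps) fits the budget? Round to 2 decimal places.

Budget: 5.0 GB = 40000.0 Mb.
Stream payload after overhead: 40000.0 / 1.10 = 36363.6 Mb.
43 min = 2580 s
Total bitrate budget: 36363.6 Mb / 2580 s = 14.094 Mbps.
Audio: 664 kbps = 0.664 Mbps.
Video: 14.094 − 0.664 = 13.430 Mbps.

13.43 Mbps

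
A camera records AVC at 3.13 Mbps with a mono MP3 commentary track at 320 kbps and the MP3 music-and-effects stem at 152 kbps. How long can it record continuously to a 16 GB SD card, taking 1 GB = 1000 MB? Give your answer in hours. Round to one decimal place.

Audio total: 320 + 152 = 472 kbps = 0.472 Mbps.
Total bitrate: 3.13 + 0.472 = 3.602 Mbps.
Capacity: 16 GB = 128,000 Mb.
Recording time: 128,000 / 3.602 = 35,536 s ≈ 9.87 hours.

9.9 hours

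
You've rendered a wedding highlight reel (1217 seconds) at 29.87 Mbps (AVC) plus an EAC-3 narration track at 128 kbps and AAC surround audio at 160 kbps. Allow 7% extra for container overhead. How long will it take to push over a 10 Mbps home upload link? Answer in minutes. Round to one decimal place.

65.5 minutes

Audio total: 128 + 160 = 288 kbps = 0.288 Mbps.
Total bitrate: 30.158 Mbps.
File: 30.158 Mbps × 1217 s = 36702.3 Mb.
With 7% container overhead: ×1.07. → 39271.4 Mb.
At 10 Mbps: 39271.4 / 10 = 3927.1 s ≈ 65.5 minutes.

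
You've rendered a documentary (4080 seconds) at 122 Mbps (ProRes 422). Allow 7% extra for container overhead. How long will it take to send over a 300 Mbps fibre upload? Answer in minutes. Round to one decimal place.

29.6 minutes

File: 122.000 Mbps × 4080 s = 497760.0 Mb.
With 7% container overhead: ×1.07. → 532603.2 Mb.
At 300 Mbps: 532603.2 / 300 = 1775.3 s ≈ 29.6 minutes.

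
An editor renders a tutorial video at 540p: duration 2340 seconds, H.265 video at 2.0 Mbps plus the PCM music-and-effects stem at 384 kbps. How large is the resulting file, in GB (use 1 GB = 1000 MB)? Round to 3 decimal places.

0.697 GB

Audio: 384 kbps = 0.384 Mbps.
Total bitrate: 2.0 + 0.384 = 2.384 Mbps.
Stream data: 2.384 Mbps × 2340 s = 5578.6 Mb.
5,579 Mb ÷ 8 = 697.3 MB → 0.6973 GB.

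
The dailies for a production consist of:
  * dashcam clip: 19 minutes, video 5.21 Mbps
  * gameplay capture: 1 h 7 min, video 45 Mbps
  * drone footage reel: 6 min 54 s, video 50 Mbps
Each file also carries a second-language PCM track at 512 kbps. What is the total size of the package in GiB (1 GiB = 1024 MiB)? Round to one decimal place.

Audio: 512 kbps = 0.512 Mbps.
dashcam clip: 5.722 Mbps × 1140 s = 6523.1 Mb
gameplay capture: 45.512 Mbps × 4020 s = 182958.2 Mb
drone footage reel: 50.512 Mbps × 414 s = 20912.0 Mb
Total: 210393.3 Mb = 26299.2 MB.
= 24.49 GiB.

24.5 GiB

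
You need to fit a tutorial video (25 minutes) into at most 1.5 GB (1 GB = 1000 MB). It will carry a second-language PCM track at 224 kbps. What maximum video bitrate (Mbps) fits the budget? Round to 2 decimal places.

7.78 Mbps

Budget: 1.5 GB = 12000.0 Mb.
25 min = 1500 s
Total bitrate budget: 12000.0 Mb / 1500 s = 8.000 Mbps.
Audio: 224 kbps = 0.224 Mbps.
Video: 8.000 − 0.224 = 7.776 Mbps.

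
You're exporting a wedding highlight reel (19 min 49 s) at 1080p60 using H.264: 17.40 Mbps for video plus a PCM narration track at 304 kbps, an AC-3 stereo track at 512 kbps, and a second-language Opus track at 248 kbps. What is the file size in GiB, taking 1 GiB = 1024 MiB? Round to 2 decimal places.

2.56 GiB

19 min 49 s = 1189 s
Audio total: 304 + 512 + 248 = 1064 kbps = 1.064 Mbps.
Total bitrate: 17.40 + 1.064 = 18.464 Mbps.
Stream data: 18.464 Mbps × 1189 s = 21953.7 Mb.
21,954 Mb = 2,744,212,000 bytes ÷ 1,073,741,824 = 2.556 GiB.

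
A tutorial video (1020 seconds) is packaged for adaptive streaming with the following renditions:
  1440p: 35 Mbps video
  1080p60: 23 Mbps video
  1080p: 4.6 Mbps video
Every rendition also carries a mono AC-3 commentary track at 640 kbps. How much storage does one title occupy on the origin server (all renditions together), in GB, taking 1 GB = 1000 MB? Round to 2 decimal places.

Audio: 640 kbps = 0.640 Mbps.
Sum of rendition bitrates: (35+0.640) + (23+0.640) + (4.6+0.640) = 64.520 Mbps.
× 1020 s = 65,810 Mb = 8,226 MB = 8.226 GB.

8.23 GB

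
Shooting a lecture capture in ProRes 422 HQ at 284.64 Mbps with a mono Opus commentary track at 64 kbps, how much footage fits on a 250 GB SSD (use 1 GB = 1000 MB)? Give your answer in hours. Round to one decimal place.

2.0 hours

Audio: 64 kbps = 0.064 Mbps.
Total bitrate: 284.64 + 0.064 = 284.704 Mbps.
Capacity: 250 GB = 2,000,000 Mb.
Recording time: 2,000,000 / 284.704 = 7,025 s ≈ 1.95 hours.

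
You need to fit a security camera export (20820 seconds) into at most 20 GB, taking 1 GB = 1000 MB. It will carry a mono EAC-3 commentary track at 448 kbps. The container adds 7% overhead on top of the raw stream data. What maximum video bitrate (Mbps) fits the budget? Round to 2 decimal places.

6.73 Mbps

Budget: 20 GB = 160000.0 Mb.
Stream payload after overhead: 160000.0 / 1.07 = 149532.7 Mb.
Total bitrate budget: 149532.7 Mb / 20820 s = 7.182 Mbps.
Audio: 448 kbps = 0.448 Mbps.
Video: 7.182 − 0.448 = 6.734 Mbps.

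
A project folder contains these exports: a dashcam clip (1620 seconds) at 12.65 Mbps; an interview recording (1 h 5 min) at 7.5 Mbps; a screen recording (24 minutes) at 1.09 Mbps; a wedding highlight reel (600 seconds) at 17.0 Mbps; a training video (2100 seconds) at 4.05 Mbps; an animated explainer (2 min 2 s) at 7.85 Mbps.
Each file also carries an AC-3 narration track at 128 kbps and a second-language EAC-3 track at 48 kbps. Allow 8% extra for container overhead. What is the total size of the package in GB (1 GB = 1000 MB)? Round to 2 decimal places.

9.81 GB

Audio total: 128 + 48 = 176 kbps = 0.176 Mbps.
dashcam clip: 12.826 Mbps × 1620 s × 1.08 = 22440.4 Mb
interview recording: 7.676 Mbps × 3900 s × 1.08 = 32331.3 Mb
screen recording: 1.266 Mbps × 1440 s × 1.08 = 1968.9 Mb
wedding highlight reel: 17.176 Mbps × 600 s × 1.08 = 11130.0 Mb
training video: 4.226 Mbps × 2100 s × 1.08 = 9584.6 Mb
animated explainer: 8.026 Mbps × 122 s × 1.08 = 1057.5 Mb
Total: 78512.7 Mb = 9814.1 MB.
= 9.814 GB.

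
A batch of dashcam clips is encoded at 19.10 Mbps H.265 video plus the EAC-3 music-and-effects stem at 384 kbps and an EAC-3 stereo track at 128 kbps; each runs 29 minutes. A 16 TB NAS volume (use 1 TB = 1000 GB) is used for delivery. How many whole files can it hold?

29 min = 1740 s
Audio total: 384 + 128 = 512 kbps = 0.512 Mbps.
Total bitrate: 19.612 Mbps.
Per item: 19.612 Mbps × 1740 s = 34,125 Mb = 4,266 MB.
Capacity: 16 TB = 128,000,000 Mb; 3750.93 items → 3750 complete.

3750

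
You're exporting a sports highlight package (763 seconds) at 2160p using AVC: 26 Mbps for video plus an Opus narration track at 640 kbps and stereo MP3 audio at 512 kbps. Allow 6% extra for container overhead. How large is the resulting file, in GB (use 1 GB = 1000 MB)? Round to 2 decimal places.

Audio total: 640 + 512 = 1152 kbps = 1.152 Mbps.
Total bitrate: 26 + 1.152 = 27.152 Mbps.
Stream data: 27.152 Mbps × 763 s = 20717.0 Mb.
With 6% container overhead: ×1.06.
21,960 Mb ÷ 8 = 2,745 MB → 2.745 GB.

2.74 GB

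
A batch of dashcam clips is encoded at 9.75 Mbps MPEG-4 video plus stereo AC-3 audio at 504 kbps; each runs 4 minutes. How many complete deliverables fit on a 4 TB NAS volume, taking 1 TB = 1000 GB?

4 min = 240 s
Audio: 504 kbps = 0.504 Mbps.
Total bitrate: 10.254 Mbps.
Per item: 10.254 Mbps × 240 s = 2,461 Mb = 307.6 MB.
Capacity: 4 TB = 32,000,000 Mb; 13003.06 items → 13003 complete.

13003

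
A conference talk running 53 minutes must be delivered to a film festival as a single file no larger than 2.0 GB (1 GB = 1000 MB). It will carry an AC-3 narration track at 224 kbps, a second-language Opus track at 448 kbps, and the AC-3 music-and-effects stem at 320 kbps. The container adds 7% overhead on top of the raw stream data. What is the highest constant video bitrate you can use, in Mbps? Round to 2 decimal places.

3.71 Mbps

Budget: 2.0 GB = 16000.0 Mb.
Stream payload after overhead: 16000.0 / 1.07 = 14953.3 Mb.
53 min = 3180 s
Total bitrate budget: 14953.3 Mb / 3180 s = 4.702 Mbps.
Audio total: 224 + 448 + 320 = 992 kbps = 0.992 Mbps.
Video: 4.702 − 0.992 = 3.710 Mbps.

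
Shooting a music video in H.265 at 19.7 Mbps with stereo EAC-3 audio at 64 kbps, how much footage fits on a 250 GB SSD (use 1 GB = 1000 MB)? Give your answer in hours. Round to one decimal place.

Audio: 64 kbps = 0.064 Mbps.
Total bitrate: 19.7 + 0.064 = 19.764 Mbps.
Capacity: 250 GB = 2,000,000 Mb.
Recording time: 2,000,000 / 19.764 = 101,194 s ≈ 28.1 hours.

28.1 hours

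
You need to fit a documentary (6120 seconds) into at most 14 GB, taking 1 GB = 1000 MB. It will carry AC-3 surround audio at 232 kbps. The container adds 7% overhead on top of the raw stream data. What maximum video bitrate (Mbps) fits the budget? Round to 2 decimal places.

Budget: 14 GB = 112000.0 Mb.
Stream payload after overhead: 112000.0 / 1.07 = 104672.9 Mb.
Total bitrate budget: 104672.9 Mb / 6120 s = 17.103 Mbps.
Audio: 232 kbps = 0.232 Mbps.
Video: 17.103 − 0.232 = 16.871 Mbps.

16.87 Mbps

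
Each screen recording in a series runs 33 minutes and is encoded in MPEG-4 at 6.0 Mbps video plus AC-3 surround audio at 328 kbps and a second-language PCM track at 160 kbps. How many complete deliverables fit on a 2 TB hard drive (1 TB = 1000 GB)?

33 min = 1980 s
Audio total: 328 + 160 = 488 kbps = 0.488 Mbps.
Total bitrate: 6.488 Mbps.
Per item: 6.488 Mbps × 1980 s = 12,846 Mb = 1,606 MB.
Capacity: 2 TB = 16,000,000 Mb; 1245.50 items → 1245 complete.

1245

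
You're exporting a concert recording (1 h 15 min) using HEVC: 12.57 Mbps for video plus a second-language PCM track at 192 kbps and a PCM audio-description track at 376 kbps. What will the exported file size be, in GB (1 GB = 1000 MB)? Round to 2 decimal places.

1 h 15 min = 75 min = 4500 s
Audio total: 192 + 376 = 568 kbps = 0.568 Mbps.
Total bitrate: 12.57 + 0.568 = 13.138 Mbps.
Stream data: 13.138 Mbps × 4500 s = 59121.0 Mb.
59,121 Mb ÷ 8 = 7,390 MB → 7.390 GB.

7.39 GB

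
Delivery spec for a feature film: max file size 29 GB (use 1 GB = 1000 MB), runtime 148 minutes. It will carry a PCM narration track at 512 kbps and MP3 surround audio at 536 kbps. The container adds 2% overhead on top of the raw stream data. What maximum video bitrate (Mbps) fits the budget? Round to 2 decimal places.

Budget: 29 GB = 232000.0 Mb.
Stream payload after overhead: 232000.0 / 1.02 = 227451.0 Mb.
148 min = 8880 s
Total bitrate budget: 227451.0 Mb / 8880 s = 25.614 Mbps.
Audio total: 512 + 536 = 1048 kbps = 1.048 Mbps.
Video: 25.614 − 1.048 = 24.566 Mbps.

24.57 Mbps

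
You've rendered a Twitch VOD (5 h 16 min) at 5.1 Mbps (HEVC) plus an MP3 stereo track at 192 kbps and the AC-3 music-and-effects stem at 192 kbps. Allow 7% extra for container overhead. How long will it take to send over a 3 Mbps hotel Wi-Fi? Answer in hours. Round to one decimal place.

5 h 16 min = 316 min = 18960 s
Audio total: 192 + 192 = 384 kbps = 0.384 Mbps.
Total bitrate: 5.484 Mbps.
File: 5.484 Mbps × 18960 s = 103976.6 Mb.
With 7% container overhead: ×1.07. → 111255.0 Mb.
At 3 Mbps: 111255.0 / 3 = 37085.0 s ≈ 10.3 hours.

10.3 hours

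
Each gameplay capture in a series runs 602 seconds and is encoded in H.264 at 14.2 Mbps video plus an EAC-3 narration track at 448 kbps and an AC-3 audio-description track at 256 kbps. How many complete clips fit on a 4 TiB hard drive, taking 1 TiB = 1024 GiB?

3921

Audio total: 448 + 256 = 704 kbps = 0.704 Mbps.
Total bitrate: 14.904 Mbps.
Per item: 14.904 Mbps × 602 s = 8,972 Mb = 1,122 MB.
Capacity: 4 TiB = 35,184,372 Mb; 3921.48 items → 3921 complete.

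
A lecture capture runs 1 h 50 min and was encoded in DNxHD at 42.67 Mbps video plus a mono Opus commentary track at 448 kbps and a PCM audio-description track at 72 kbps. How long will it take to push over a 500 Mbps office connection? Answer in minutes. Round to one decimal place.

1 h 50 min = 110 min = 6600 s
Audio total: 448 + 72 = 520 kbps = 0.520 Mbps.
Total bitrate: 43.190 Mbps.
File: 43.190 Mbps × 6600 s = 285054.0 Mb.
At 500 Mbps: 285054.0 / 500 = 570.1 s ≈ 9.5 minutes.

9.5 minutes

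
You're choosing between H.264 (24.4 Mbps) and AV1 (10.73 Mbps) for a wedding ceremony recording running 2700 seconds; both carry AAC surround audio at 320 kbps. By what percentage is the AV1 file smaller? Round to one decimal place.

Audio: 320 kbps = 0.320 Mbps.
H.264: 24.720 Mbps × 2700 s = 66744.0 Mb = 8.343 GB.
AV1: 11.050 Mbps × 2700 s = 29835.0 Mb = 3.729 GB.
Reduction: (1 − 3.729/8.343) × 100 = 55.30%.

55.3%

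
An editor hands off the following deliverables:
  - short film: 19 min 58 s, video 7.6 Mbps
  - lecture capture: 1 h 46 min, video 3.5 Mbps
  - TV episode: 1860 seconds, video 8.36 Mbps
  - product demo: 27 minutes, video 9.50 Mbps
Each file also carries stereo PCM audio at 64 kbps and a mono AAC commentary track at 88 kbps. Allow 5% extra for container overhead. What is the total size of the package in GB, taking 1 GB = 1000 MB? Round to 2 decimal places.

Audio total: 64 + 88 = 152 kbps = 0.152 Mbps.
short film: 7.752 Mbps × 1198 s × 1.05 = 9751.2 Mb
lecture capture: 3.652 Mbps × 6360 s × 1.05 = 24388.1 Mb
TV episode: 8.512 Mbps × 1860 s × 1.05 = 16623.9 Mb
product demo: 9.652 Mbps × 1620 s × 1.05 = 16418.1 Mb
Total: 67181.3 Mb = 8397.7 MB.
= 8.398 GB.

8.40 GB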